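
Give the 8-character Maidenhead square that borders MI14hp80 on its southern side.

Latitude extended square 0; −1 → -1, wraps to 9, carry into subsquare.
Latitude subsquare p = 15; −1 → 14 = o.
The longitude characters are unchanged.

MI14ho89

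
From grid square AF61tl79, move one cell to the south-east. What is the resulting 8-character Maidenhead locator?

Longitude extended square 7; +1 → 8.
Latitude extended square 9; −1 → 8.

AF61tl88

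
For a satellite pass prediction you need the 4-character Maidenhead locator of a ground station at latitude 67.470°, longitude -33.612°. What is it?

Offset from 180°W / 90°S: lon 146.39°, lat 157.47°.
Field: lon ⌊146.39/20⌋ = 7 → H; lat ⌊157.47/10⌋ = 15 → P.
Square: lon ⌊6.39/2⌋ = 3; lat ⌊7.47/1⌋ = 7.

HP37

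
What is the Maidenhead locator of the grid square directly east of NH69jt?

NH69kt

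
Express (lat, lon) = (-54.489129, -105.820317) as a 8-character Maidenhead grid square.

DD75cm12

Add 180° to longitude and 90° to latitude: 74.17968, 35.51087.
Field: lon ⌊74.17968/20⌋ = 3 → D; lat ⌊35.51087/10⌋ = 3 → D.
Square: lon ⌊14.17968/2⌋ = 7; lat ⌊5.51087/1⌋ = 5.
Subsquare: lon ⌊0.17968/0.0833333⌋ = 2 → c; lat ⌊0.51087/0.0416667⌋ = 12 → m.
Extended square: lon ⌊0.01302/0.00833333⌋ = 1; lat ⌊0.01087/0.00416667⌋ = 2.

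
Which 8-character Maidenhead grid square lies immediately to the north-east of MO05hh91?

Longitude extended square 9; +1 → 10, wraps to 0, carry into subsquare.
Longitude subsquare h = 7; +1 → 8 = i.
Latitude extended square 1; +1 → 2.

MO05ih02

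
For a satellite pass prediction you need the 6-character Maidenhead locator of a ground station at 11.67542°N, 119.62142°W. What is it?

Offset from 180°W / 90°S: lon 60.3786°, lat 101.6754°.
Field: lon ⌊60.3786/20⌋ = 3 → D; lat ⌊101.6754/10⌋ = 10 → K.
Square: lon ⌊0.3786/2⌋ = 0; lat ⌊1.6754/1⌋ = 1.
Subsquare: lon ⌊0.3786/0.0833333⌋ = 4 → e; lat ⌊0.6754/0.0416667⌋ = 16 → q.

DK01eq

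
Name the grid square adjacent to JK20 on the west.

Longitude square 2; −1 → 1.
The latitude characters are unchanged.

JK10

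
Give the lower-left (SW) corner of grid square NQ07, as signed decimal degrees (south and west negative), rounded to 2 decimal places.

77.00, 80.00

Field N=13, Q=16: +13·20° lon, +16·10° lat → SW at lon 80°, lat 70°.
Square 0, 7: +0·2° lon, +7·1° lat → SW at lon 80°, lat 77°.
latitude 77.00, longitude 80.00.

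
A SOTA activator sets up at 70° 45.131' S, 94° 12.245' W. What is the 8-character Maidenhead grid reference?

Shift to the Maidenhead origin (180°W, 90°S): lon 85.79592, lat 19.24782.
Field: lon ⌊85.79592/20⌋ = 4 → E; lat ⌊19.24782/10⌋ = 1 → B.
Square: lon ⌊5.79592/2⌋ = 2; lat ⌊9.24782/1⌋ = 9.
Subsquare: lon ⌊1.79592/0.0833333⌋ = 21 → v; lat ⌊0.24782/0.0416667⌋ = 5 → f.
Extended square: lon ⌊0.04592/0.00833333⌋ = 5; lat ⌊0.03948/0.00416667⌋ = 9.

EB29vf59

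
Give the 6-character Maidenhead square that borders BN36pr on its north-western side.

BN36os

Longitude subsquare p = 15; −1 → 14 = o.
Latitude subsquare r = 17; +1 → 18 = s.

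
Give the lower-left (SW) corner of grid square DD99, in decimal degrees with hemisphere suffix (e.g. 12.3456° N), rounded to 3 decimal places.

51.000° S, 102.000° W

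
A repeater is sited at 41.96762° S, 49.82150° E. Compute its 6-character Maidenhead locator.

Offset from 180°W / 90°S: lon 229.8215°, lat 48.0324°.
Field (20°×10°, letters A–R): lon ⌊229.8215/20⌋ = 11 → L; lat ⌊48.0324/10⌋ = 4 → E.
Square (2°×1°, digits 0–9): lon ⌊9.8215/2⌋ = 4; lat ⌊8.0324/1⌋ = 8.
Subsquare (5′×2.5′, letters a–x): lon ⌊1.8215/0.0833333⌋ = 21 → v; lat ⌊0.0324/0.0416667⌋ = 0 → a.

LE48va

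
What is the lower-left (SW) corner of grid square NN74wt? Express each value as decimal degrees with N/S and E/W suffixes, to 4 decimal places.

Field N=13, N=13: +13·20° lon, +13·10° lat → SW at lon 80°, lat 40°.
Square 7, 4: +7·2° lon, +4·1° lat → SW at lon 94°, lat 44°.
Subsquare w=22, t=19: +22·0.0833333° lon, +19·0.0416667° lat → SW at lon 95.8333°, lat 44.7917°.
latitude 44.7917° N, longitude 95.8333° E.

44.7917° N, 95.8333° E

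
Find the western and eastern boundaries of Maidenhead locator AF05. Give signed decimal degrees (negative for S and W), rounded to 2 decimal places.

Field A=0, F=5: +0·20° lon, +5·10° lat → SW at lon -180°, lat -40°.
Square 0, 5: +0·2° lon, +5·1° lat → SW at lon -180°, lat -35°.
Cell spans 2° lon × 1° lat.
west -180.00, east -178.00.

-180.00, -178.00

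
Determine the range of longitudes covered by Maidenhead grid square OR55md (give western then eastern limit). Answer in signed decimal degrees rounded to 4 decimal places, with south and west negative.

111.0000, 111.0833

Field O=14, R=17: +14·20° lon, +17·10° lat → SW at lon 100°, lat 80°.
Square 5, 5: +5·2° lon, +5·1° lat → SW at lon 110°, lat 85°.
Subsquare m=12, d=3: +12·0.0833333° lon, +3·0.0416667° lat → SW at lon 111°, lat 85.125°.
Cell spans 0.0833333° lon × 0.0416667° lat.
west 111.0000, east 111.0833.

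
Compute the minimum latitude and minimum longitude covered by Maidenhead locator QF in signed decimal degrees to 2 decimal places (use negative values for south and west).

-40.00, 140.00

Field Q=16, F=5: +16·20° lon, +5·10° lat → SW at lon 140°, lat -40°.
latitude -40.00, longitude 140.00.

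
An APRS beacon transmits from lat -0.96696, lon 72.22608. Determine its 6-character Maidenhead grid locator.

MI69ca

Shift to the Maidenhead origin (180°W, 90°S): lon 252.2261, lat 89.0330.
Field: lon ⌊252.2261/20⌋ = 12 → M; lat ⌊89.0330/10⌋ = 8 → I.
Square: lon ⌊12.2261/2⌋ = 6; lat ⌊9.0330/1⌋ = 9.
Subsquare: lon ⌊0.2261/0.0833333⌋ = 2 → c; lat ⌊0.0330/0.0416667⌋ = 0 → a.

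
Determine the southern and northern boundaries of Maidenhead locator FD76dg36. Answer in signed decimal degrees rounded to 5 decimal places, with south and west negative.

-53.72500, -53.72083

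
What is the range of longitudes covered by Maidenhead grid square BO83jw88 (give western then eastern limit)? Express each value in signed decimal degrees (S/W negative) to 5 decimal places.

-143.18333, -143.17500

Field B=1, O=14: +1·20° lon, +14·10° lat → SW at lon -160°, lat 50°.
Square 8, 3: +8·2° lon, +3·1° lat → SW at lon -144°, lat 53°.
Subsquare j=9, w=22: +9·0.0833333° lon, +22·0.0416667° lat → SW at lon -143.25°, lat 53.9167°.
Extended square 8, 8: +8·0.00833333° lon, +8·0.00416667° lat → SW at lon -143.183°, lat 53.95°.
Cell spans 0.00833333° lon × 0.00416667° lat.
west -143.18333, east -143.17500.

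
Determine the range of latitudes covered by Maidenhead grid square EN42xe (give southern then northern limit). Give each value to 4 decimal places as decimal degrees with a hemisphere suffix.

42.1667° N, 42.2083° N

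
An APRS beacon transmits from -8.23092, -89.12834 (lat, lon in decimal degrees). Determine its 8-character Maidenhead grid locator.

Add 180° to longitude and 90° to latitude: 90.87166, 81.76908.
Field: 90.87166/20 → 4 → E, 81.76908/10 → 8 → I; chars EI.
Square: 10.87166/2 → 5, 1.76908/1 → 1; chars 51.
Subsquare: 0.87166/0.0833333 → 10 → k, 0.76908/0.0416667 → 18 → s; chars ks.
Extended square: 0.03833/0.00833333 → 4, 0.01908/0.00416667 → 4; chars 44.

EI51ks44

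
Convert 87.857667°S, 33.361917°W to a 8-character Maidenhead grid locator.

HA32hd64

Offset from 180°W / 90°S: lon 146.63808°, lat 2.14233°.
Field: 146.63808/20 → 7 → H, 2.14233/10 → 0 → A; chars HA.
Square: 6.63808/2 → 3, 2.14233/1 → 2; chars 32.
Subsquare: 0.63808/0.0833333 → 7 → h, 0.14233/0.0416667 → 3 → d; chars hd.
Extended square: 0.05475/0.00833333 → 6, 0.01733/0.00416667 → 4; chars 64.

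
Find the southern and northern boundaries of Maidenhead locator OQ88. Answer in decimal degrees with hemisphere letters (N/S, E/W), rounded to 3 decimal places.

78.000° N, 79.000° N

Field O=14, Q=16: +14·20° lon, +16·10° lat → SW at lon 100°, lat 70°.
Square 8, 8: +8·2° lon, +8·1° lat → SW at lon 116°, lat 78°.
Cell spans 2° lon × 1° lat.
south 78.000° N, north 79.000° N.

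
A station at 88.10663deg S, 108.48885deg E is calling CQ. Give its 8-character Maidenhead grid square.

OA41fv84

Add 180° to longitude and 90° to latitude: 288.48885, 1.89337.
Field (20°×10°, letters A–R): 288.48885/20 → 14 → O, 1.89337/10 → 0 → A; chars OA.
Square (2°×1°, digits 0–9): 8.48885/2 → 4, 1.89337/1 → 1; chars 41.
Subsquare (5′×2.5′, letters a–x): 0.48885/0.0833333 → 5 → f, 0.89337/0.0416667 → 21 → v; chars fv.
Extended square (30″×15″, digits 0–9): 0.07218/0.00833333 → 8, 0.01837/0.00416667 → 4; chars 84.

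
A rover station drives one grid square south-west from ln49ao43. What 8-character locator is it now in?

LN49ao32

Longitude extended square 4; −1 → 3.
Latitude extended square 3; −1 → 2.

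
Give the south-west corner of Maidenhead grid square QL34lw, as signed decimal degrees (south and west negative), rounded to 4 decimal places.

24.9167, 146.9167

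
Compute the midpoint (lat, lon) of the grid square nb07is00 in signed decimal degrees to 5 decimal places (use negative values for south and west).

Field N=13, B=1: +13·20° lon, +1·10° lat → SW at lon 80°, lat -80°.
Square 0, 7: +0·2° lon, +7·1° lat → SW at lon 80°, lat -73°.
Subsquare i=8, s=18: +8·0.0833333° lon, +18·0.0416667° lat → SW at lon 80.6667°, lat -72.25°.
Extended square 0, 0: +0·0.00833333° lon, +0·0.00416667° lat → SW at lon 80.6667°, lat -72.25°.
Cell spans 0.00833333° lon × 0.00416667° lat. Centre is SW corner plus half of each.
latitude -72.24792, longitude 80.67083.

-72.24792, 80.67083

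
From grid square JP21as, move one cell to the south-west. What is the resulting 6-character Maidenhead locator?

JP11xr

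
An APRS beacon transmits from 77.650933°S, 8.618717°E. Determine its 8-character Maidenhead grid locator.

JB42hi43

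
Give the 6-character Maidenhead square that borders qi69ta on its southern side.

Latitude subsquare a = 0; −1 → -1, wraps to 23 = x, carry into square.
Latitude square 9; −1 → 8.
The longitude characters are unchanged.

QI68tx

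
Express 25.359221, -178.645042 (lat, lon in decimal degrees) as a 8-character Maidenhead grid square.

AL05qi26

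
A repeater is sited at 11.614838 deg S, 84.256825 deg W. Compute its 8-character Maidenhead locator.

EH78uj92

Shift to the Maidenhead origin (180°W, 90°S): lon 95.74317, lat 78.38516.
Field: 95.74317/20 → 4 → E, 78.38516/10 → 7 → H; chars EH.
Square: 15.74317/2 → 7, 8.38516/1 → 8; chars 78.
Subsquare: 1.74317/0.0833333 → 20 → u, 0.38516/0.0416667 → 9 → j; chars uj.
Extended square: 0.07651/0.00833333 → 9, 0.01016/0.00416667 → 2; chars 92.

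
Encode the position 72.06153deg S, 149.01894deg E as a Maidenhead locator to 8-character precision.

QB47mw25

Add 180° to longitude and 90° to latitude: 329.01894, 17.93847.
Field: 329.01894/20 → 16 → Q, 17.93847/10 → 1 → B; chars QB.
Square: 9.01894/2 → 4, 7.93847/1 → 7; chars 47.
Subsquare: 1.01894/0.0833333 → 12 → m, 0.93847/0.0416667 → 22 → w; chars mw.
Extended square: 0.01894/0.00833333 → 2, 0.02180/0.00416667 → 5; chars 25.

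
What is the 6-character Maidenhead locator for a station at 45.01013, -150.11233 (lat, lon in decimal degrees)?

BN45wa

Offset from 180°W / 90°S: lon 29.8877°, lat 135.0101°.
Field (20°×10°, letters A–R): 29.8877/20 → 1 → B, 135.0101/10 → 13 → N; chars BN.
Square (2°×1°, digits 0–9): 9.8877/2 → 4, 5.0101/1 → 5; chars 45.
Subsquare (5′×2.5′, letters a–x): 1.8877/0.0833333 → 22 → w, 0.0101/0.0416667 → 0 → a; chars wa.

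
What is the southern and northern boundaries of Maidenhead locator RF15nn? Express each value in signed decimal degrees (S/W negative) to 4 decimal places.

Field R=17, F=5: +17·20° lon, +5·10° lat → SW at lon 160°, lat -40°.
Square 1, 5: +1·2° lon, +5·1° lat → SW at lon 162°, lat -35°.
Subsquare n=13, n=13: +13·0.0833333° lon, +13·0.0416667° lat → SW at lon 163.083°, lat -34.4583°.
Cell spans 0.0833333° lon × 0.0416667° lat.
south -34.4583, north -34.4167.

-34.4583, -34.4167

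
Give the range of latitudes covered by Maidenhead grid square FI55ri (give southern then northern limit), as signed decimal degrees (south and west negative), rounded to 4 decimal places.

Field F=5, I=8: +5·20° lon, +8·10° lat → SW at lon -80°, lat -10°.
Square 5, 5: +5·2° lon, +5·1° lat → SW at lon -70°, lat -5°.
Subsquare r=17, i=8: +17·0.0833333° lon, +8·0.0416667° lat → SW at lon -68.5833°, lat -4.66667°.
Cell spans 0.0833333° lon × 0.0416667° lat.
south -4.6667, north -4.6250.

-4.6667, -4.6250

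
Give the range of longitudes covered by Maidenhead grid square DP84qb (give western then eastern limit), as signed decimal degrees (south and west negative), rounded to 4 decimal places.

Field D=3, P=15: +3·20° lon, +15·10° lat → SW at lon -120°, lat 60°.
Square 8, 4: +8·2° lon, +4·1° lat → SW at lon -104°, lat 64°.
Subsquare q=16, b=1: +16·0.0833333° lon, +1·0.0416667° lat → SW at lon -102.667°, lat 64.0417°.
Cell spans 0.0833333° lon × 0.0416667° lat.
west -102.6667, east -102.5833.

-102.6667, -102.5833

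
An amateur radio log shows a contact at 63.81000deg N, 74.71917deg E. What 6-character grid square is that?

MP73it

Shift to the Maidenhead origin (180°W, 90°S): lon 254.7192, lat 153.8100.
Field: lon ⌊254.7192/20⌋ = 12 → M; lat ⌊153.8100/10⌋ = 15 → P.
Square: lon ⌊14.7192/2⌋ = 7; lat ⌊3.8100/1⌋ = 3.
Subsquare: lon ⌊0.7192/0.0833333⌋ = 8 → i; lat ⌊0.8100/0.0416667⌋ = 19 → t.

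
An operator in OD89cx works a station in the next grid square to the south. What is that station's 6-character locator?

OD89cw

Latitude subsquare x = 23; −1 → 22 = w.
The longitude characters are unchanged.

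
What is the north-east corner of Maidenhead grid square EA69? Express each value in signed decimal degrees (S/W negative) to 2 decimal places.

Field E=4, A=0: +4·20° lon, +0·10° lat → SW at lon -100°, lat -90°.
Square 6, 9: +6·2° lon, +9·1° lat → SW at lon -88°, lat -81°.
Cell spans 2° lon × 1° lat. NE corner is SW corner plus one full cell.
latitude -80.00, longitude -86.00.

-80.00, -86.00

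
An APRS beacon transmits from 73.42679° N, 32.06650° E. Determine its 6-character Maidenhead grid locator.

KQ63ak

Shift to the Maidenhead origin (180°W, 90°S): lon 212.0665, lat 163.4268.
Field: lon ⌊212.0665/20⌋ = 10 → K; lat ⌊163.4268/10⌋ = 16 → Q.
Square: lon ⌊12.0665/2⌋ = 6; lat ⌊3.4268/1⌋ = 3.
Subsquare: lon ⌊0.0665/0.0833333⌋ = 0 → a; lat ⌊0.4268/0.0416667⌋ = 10 → k.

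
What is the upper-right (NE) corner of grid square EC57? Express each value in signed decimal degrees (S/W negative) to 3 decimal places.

-62.000, -88.000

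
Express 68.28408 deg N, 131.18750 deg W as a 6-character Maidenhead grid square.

CP48jg

Shift to the Maidenhead origin (180°W, 90°S): lon 48.8125, lat 158.2841.
Field: 48.8125/20 → 2 → C, 158.2841/10 → 15 → P; chars CP.
Square: 8.8125/2 → 4, 8.2841/1 → 8; chars 48.
Subsquare: 0.8125/0.0833333 → 9 → j, 0.2841/0.0416667 → 6 → g; chars jg.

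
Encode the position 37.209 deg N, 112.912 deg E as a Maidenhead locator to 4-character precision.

OM67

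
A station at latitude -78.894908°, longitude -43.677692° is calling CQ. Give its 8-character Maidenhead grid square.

Offset from 180°W / 90°S: lon 136.32231°, lat 11.10509°.
Field (20°×10°, letters A–R): lon ⌊136.32231/20⌋ = 6 → G; lat ⌊11.10509/10⌋ = 1 → B.
Square (2°×1°, digits 0–9): lon ⌊16.32231/2⌋ = 8; lat ⌊1.10509/1⌋ = 1.
Subsquare (5′×2.5′, letters a–x): lon ⌊0.32231/0.0833333⌋ = 3 → d; lat ⌊0.10509/0.0416667⌋ = 2 → c.
Extended square (30″×15″, digits 0–9): lon ⌊0.07231/0.00833333⌋ = 8; lat ⌊0.02176/0.00416667⌋ = 5.

GB81dc85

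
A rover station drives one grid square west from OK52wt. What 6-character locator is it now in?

OK52vt

Longitude subsquare w = 22; −1 → 21 = v.
The latitude characters are unchanged.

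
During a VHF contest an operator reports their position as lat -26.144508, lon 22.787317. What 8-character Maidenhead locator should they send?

KG13ju45

Shift to the Maidenhead origin (180°W, 90°S): lon 202.78732, lat 63.85549.
Field: lon ⌊202.78732/20⌋ = 10 → K; lat ⌊63.85549/10⌋ = 6 → G.
Square: lon ⌊2.78732/2⌋ = 1; lat ⌊3.85549/1⌋ = 3.
Subsquare: lon ⌊0.78732/0.0833333⌋ = 9 → j; lat ⌊0.85549/0.0416667⌋ = 20 → u.
Extended square: lon ⌊0.03732/0.00833333⌋ = 4; lat ⌊0.02216/0.00416667⌋ = 5.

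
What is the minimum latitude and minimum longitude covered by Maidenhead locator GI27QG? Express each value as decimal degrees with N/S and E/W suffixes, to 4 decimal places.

2.7500° S, 54.6667° W

Field G=6, I=8: +6·20° lon, +8·10° lat → SW at lon -60°, lat -10°.
Square 2, 7: +2·2° lon, +7·1° lat → SW at lon -56°, lat -3°.
Subsquare q=16, g=6: +16·0.0833333° lon, +6·0.0416667° lat → SW at lon -54.6667°, lat -2.75°.
latitude 2.7500° S, longitude 54.6667° W.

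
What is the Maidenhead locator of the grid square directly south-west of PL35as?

PL25xr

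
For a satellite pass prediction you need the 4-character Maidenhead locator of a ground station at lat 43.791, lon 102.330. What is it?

Offset from 180°W / 90°S: lon 282.33°, lat 133.79°.
Field (20°×10°, letters A–R): 282.33/20 → 14 → O, 133.79/10 → 13 → N; chars ON.
Square (2°×1°, digits 0–9): 2.33/2 → 1, 3.79/1 → 3; chars 13.

ON13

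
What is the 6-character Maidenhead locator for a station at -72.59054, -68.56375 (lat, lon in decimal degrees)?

FB57rj

Shift to the Maidenhead origin (180°W, 90°S): lon 111.4363, lat 17.4095.
Field: 111.4363/20 → 5 → F, 17.4095/10 → 1 → B; chars FB.
Square: 11.4363/2 → 5, 7.4095/1 → 7; chars 57.
Subsquare: 1.4363/0.0833333 → 17 → r, 0.4095/0.0416667 → 9 → j; chars rj.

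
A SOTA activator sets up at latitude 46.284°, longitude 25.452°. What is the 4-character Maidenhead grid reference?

Shift to the Maidenhead origin (180°W, 90°S): lon 205.45, lat 136.28.
Field: 205.45/20 → 10 → K, 136.28/10 → 13 → N; chars KN.
Square: 5.45/2 → 2, 6.28/1 → 6; chars 26.

KN26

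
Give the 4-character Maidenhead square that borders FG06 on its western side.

Longitude square 0; −1 → -1, wraps to 9, carry into field.
Longitude field F = 5; −1 → 4 = E.
The latitude characters are unchanged.

EG96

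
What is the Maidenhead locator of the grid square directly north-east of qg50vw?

Longitude subsquare v = 21; +1 → 22 = w.
Latitude subsquare w = 22; +1 → 23 = x.

QG50wx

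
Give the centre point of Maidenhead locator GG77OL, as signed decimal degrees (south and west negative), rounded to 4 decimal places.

-22.5208, -44.7917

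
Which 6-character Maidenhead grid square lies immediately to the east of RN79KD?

RN79ld

Longitude subsquare k = 10; +1 → 11 = l.
The latitude characters are unchanged.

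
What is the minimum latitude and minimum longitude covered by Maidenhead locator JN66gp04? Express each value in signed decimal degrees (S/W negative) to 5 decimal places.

46.64167, 12.50000

Field J=9, N=13: +9·20° lon, +13·10° lat → SW at lon 0°, lat 40°.
Square 6, 6: +6·2° lon, +6·1° lat → SW at lon 12°, lat 46°.
Subsquare g=6, p=15: +6·0.0833333° lon, +15·0.0416667° lat → SW at lon 12.5°, lat 46.625°.
Extended square 0, 4: +0·0.00833333° lon, +4·0.00416667° lat → SW at lon 12.5°, lat 46.6417°.
latitude 46.64167, longitude 12.50000.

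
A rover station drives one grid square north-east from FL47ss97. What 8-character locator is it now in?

FL47ts08

Longitude extended square 9; +1 → 10, wraps to 0, carry into subsquare.
Longitude subsquare s = 18; +1 → 19 = t.
Latitude extended square 7; +1 → 8.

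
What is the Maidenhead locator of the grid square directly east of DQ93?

Longitude square 9; +1 → 10, wraps to 0, carry into field.
Longitude field D = 3; +1 → 4 = E.
The latitude characters are unchanged.

EQ03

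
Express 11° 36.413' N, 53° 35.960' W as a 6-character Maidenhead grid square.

GK31eo

Shift to the Maidenhead origin (180°W, 90°S): lon 126.4007, lat 101.6069.
Field (20°×10°, letters A–R): 126.4007/20 → 6 → G, 101.6069/10 → 10 → K; chars GK.
Square (2°×1°, digits 0–9): 6.4007/2 → 3, 1.6069/1 → 1; chars 31.
Subsquare (5′×2.5′, letters a–x): 0.4007/0.0833333 → 4 → e, 0.6069/0.0416667 → 14 → o; chars eo.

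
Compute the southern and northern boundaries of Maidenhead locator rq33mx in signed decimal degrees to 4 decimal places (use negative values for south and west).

Field R=17, Q=16: +17·20° lon, +16·10° lat → SW at lon 160°, lat 70°.
Square 3, 3: +3·2° lon, +3·1° lat → SW at lon 166°, lat 73°.
Subsquare m=12, x=23: +12·0.0833333° lon, +23·0.0416667° lat → SW at lon 167°, lat 73.9583°.
Cell spans 0.0833333° lon × 0.0416667° lat.
south 73.9583, north 74.0000.

73.9583, 74.0000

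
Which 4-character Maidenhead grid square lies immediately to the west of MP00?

LP90

Longitude square 0; −1 → -1, wraps to 9, carry into field.
Longitude field M = 12; −1 → 11 = L.
The latitude characters are unchanged.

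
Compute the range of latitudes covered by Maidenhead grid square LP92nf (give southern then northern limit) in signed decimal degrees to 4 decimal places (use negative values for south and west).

62.2083, 62.2500

Field L=11, P=15: +11·20° lon, +15·10° lat → SW at lon 40°, lat 60°.
Square 9, 2: +9·2° lon, +2·1° lat → SW at lon 58°, lat 62°.
Subsquare n=13, f=5: +13·0.0833333° lon, +5·0.0416667° lat → SW at lon 59.0833°, lat 62.2083°.
Cell spans 0.0833333° lon × 0.0416667° lat.
south 62.2083, north 62.2500.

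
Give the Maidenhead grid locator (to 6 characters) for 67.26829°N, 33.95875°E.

KP67xg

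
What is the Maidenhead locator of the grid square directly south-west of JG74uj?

Longitude subsquare u = 20; −1 → 19 = t.
Latitude subsquare j = 9; −1 → 8 = i.

JG74ti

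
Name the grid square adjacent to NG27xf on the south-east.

NG37ae

Longitude subsquare x = 23; +1 → 24, wraps to 0 = a, carry into square.
Longitude square 2; +1 → 3.
Latitude subsquare f = 5; −1 → 4 = e.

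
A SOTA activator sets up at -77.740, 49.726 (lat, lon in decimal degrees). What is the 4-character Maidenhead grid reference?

LB42

Shift to the Maidenhead origin (180°W, 90°S): lon 229.73, lat 12.26.
Field (20°×10°, letters A–R): 229.73/20 → 11 → L, 12.26/10 → 1 → B; chars LB.
Square (2°×1°, digits 0–9): 9.73/2 → 4, 2.26/1 → 2; chars 42.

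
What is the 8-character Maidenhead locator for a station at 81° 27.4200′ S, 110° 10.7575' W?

DA48vn80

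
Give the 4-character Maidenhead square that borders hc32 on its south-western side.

HC21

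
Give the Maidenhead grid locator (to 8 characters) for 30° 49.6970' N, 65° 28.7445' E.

MM20rt78

Offset from 180°W / 90°S: lon 245.47907°, lat 120.82828°.
Field: 245.47907/20 → 12 → M, 120.82828/10 → 12 → M; chars MM.
Square: 5.47907/2 → 2, 0.82828/1 → 0; chars 20.
Subsquare: 1.47907/0.0833333 → 17 → r, 0.82828/0.0416667 → 19 → t; chars rt.
Extended square: 0.06241/0.00833333 → 7, 0.03662/0.00416667 → 8; chars 78.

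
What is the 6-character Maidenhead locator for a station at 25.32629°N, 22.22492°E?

Add 180° to longitude and 90° to latitude: 202.2249, 115.3263.
Field: lon ⌊202.2249/20⌋ = 10 → K; lat ⌊115.3263/10⌋ = 11 → L.
Square: lon ⌊2.2249/2⌋ = 1; lat ⌊5.3263/1⌋ = 5.
Subsquare: lon ⌊0.2249/0.0833333⌋ = 2 → c; lat ⌊0.3263/0.0416667⌋ = 7 → h.

KL15ch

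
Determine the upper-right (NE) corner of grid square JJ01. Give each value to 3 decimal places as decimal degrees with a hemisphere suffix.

Field J=9, J=9: +9·20° lon, +9·10° lat → SW at lon 0°, lat 0°.
Square 0, 1: +0·2° lon, +1·1° lat → SW at lon 0°, lat 1°.
Cell spans 2° lon × 1° lat. NE corner is SW corner plus one full cell.
latitude 2.000° N, longitude 2.000° E.

2.000° N, 2.000° E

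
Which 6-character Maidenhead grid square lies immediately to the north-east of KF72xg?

Longitude subsquare x = 23; +1 → 24, wraps to 0 = a, carry into square.
Longitude square 7; +1 → 8.
Latitude subsquare g = 6; +1 → 7 = h.

KF82ah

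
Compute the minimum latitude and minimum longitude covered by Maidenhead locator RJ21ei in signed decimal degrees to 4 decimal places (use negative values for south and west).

Field R=17, J=9: +17·20° lon, +9·10° lat → SW at lon 160°, lat 0°.
Square 2, 1: +2·2° lon, +1·1° lat → SW at lon 164°, lat 1°.
Subsquare e=4, i=8: +4·0.0833333° lon, +8·0.0416667° lat → SW at lon 164.333°, lat 1.33333°.
latitude 1.3333, longitude 164.3333.

1.3333, 164.3333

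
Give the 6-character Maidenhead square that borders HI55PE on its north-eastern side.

Longitude subsquare p = 15; +1 → 16 = q.
Latitude subsquare e = 4; +1 → 5 = f.

HI55qf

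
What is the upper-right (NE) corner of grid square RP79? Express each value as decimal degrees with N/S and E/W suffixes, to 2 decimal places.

70.00° N, 176.00° E

Field R=17, P=15: +17·20° lon, +15·10° lat → SW at lon 160°, lat 60°.
Square 7, 9: +7·2° lon, +9·1° lat → SW at lon 174°, lat 69°.
Cell spans 2° lon × 1° lat. NE corner is SW corner plus one full cell.
latitude 70.00° N, longitude 176.00° E.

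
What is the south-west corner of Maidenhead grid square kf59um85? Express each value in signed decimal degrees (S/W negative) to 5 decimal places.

-30.47917, 31.73333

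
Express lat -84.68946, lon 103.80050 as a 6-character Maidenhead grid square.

OA15vh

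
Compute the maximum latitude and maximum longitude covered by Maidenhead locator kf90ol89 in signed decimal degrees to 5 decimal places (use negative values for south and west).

-39.50000, 39.24167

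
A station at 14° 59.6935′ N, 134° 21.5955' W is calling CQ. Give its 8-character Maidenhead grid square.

CK24tx68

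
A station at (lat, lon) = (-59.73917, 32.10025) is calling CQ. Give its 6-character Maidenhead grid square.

KD60bg

Offset from 180°W / 90°S: lon 212.1003°, lat 30.2608°.
Field (20°×10°, letters A–R): 212.1003/20 → 10 → K, 30.2608/10 → 3 → D; chars KD.
Square (2°×1°, digits 0–9): 12.1003/2 → 6, 0.2608/1 → 0; chars 60.
Subsquare (5′×2.5′, letters a–x): 0.1003/0.0833333 → 1 → b, 0.2608/0.0416667 → 6 → g; chars bg.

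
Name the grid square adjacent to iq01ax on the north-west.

HQ92xa

Longitude subsquare a = 0; −1 → -1, wraps to 23 = x, carry into square.
Longitude square 0; −1 → -1, wraps to 9, carry into field.
Longitude field I = 8; −1 → 7 = H.
Latitude subsquare x = 23; +1 → 24, wraps to 0 = a, carry into square.
Latitude square 1; +1 → 2.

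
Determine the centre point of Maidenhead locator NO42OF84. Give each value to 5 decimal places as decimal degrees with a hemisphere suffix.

52.22708° N, 89.23750° E

Field N=13, O=14: +13·20° lon, +14·10° lat → SW at lon 80°, lat 50°.
Square 4, 2: +4·2° lon, +2·1° lat → SW at lon 88°, lat 52°.
Subsquare o=14, f=5: +14·0.0833333° lon, +5·0.0416667° lat → SW at lon 89.1667°, lat 52.2083°.
Extended square 8, 4: +8·0.00833333° lon, +4·0.00416667° lat → SW at lon 89.2333°, lat 52.225°.
Cell spans 0.00833333° lon × 0.00416667° lat. Centre is SW corner plus half of each.
latitude 52.22708° N, longitude 89.23750° E.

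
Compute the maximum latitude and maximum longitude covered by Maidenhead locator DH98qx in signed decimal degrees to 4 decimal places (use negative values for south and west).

-11.0000, -100.5833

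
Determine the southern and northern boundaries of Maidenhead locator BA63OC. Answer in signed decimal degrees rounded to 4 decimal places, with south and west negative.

-86.9167, -86.8750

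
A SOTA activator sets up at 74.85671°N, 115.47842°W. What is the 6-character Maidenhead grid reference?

Offset from 180°W / 90°S: lon 64.5216°, lat 164.8567°.
Field: lon ⌊64.5216/20⌋ = 3 → D; lat ⌊164.8567/10⌋ = 16 → Q.
Square: lon ⌊4.5216/2⌋ = 2; lat ⌊4.8567/1⌋ = 4.
Subsquare: lon ⌊0.5216/0.0833333⌋ = 6 → g; lat ⌊0.8567/0.0416667⌋ = 20 → u.

DQ24gu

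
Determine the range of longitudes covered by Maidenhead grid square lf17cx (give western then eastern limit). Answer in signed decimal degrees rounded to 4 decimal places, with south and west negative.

Field L=11, F=5: +11·20° lon, +5·10° lat → SW at lon 40°, lat -40°.
Square 1, 7: +1·2° lon, +7·1° lat → SW at lon 42°, lat -33°.
Subsquare c=2, x=23: +2·0.0833333° lon, +23·0.0416667° lat → SW at lon 42.1667°, lat -32.0417°.
Cell spans 0.0833333° lon × 0.0416667° lat.
west 42.1667, east 42.2500.

42.1667, 42.2500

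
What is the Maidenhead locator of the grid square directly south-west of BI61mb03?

Longitude extended square 0; −1 → -1, wraps to 9, carry into subsquare.
Longitude subsquare m = 12; −1 → 11 = l.
Latitude extended square 3; −1 → 2.

BI61lb92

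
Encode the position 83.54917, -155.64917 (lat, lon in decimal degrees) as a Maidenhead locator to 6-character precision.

BR23en

Offset from 180°W / 90°S: lon 24.3508°, lat 173.5492°.
Field: lon ⌊24.3508/20⌋ = 1 → B; lat ⌊173.5492/10⌋ = 17 → R.
Square: lon ⌊4.3508/2⌋ = 2; lat ⌊3.5492/1⌋ = 3.
Subsquare: lon ⌊0.3508/0.0833333⌋ = 4 → e; lat ⌊0.5492/0.0416667⌋ = 13 → n.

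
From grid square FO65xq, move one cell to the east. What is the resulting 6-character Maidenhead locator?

Longitude subsquare x = 23; +1 → 24, wraps to 0 = a, carry into square.
Longitude square 6; +1 → 7.
The latitude characters are unchanged.

FO75aq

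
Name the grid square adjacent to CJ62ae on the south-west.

CJ52xd

Longitude subsquare a = 0; −1 → -1, wraps to 23 = x, carry into square.
Longitude square 6; −1 → 5.
Latitude subsquare e = 4; −1 → 3 = d.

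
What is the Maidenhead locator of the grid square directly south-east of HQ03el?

HQ03fk

Longitude subsquare e = 4; +1 → 5 = f.
Latitude subsquare l = 11; −1 → 10 = k.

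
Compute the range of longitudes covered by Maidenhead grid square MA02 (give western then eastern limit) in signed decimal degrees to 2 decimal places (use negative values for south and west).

60.00, 62.00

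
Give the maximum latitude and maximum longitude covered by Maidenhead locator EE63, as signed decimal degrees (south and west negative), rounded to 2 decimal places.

-46.00, -86.00

Field E=4, E=4: +4·20° lon, +4·10° lat → SW at lon -100°, lat -50°.
Square 6, 3: +6·2° lon, +3·1° lat → SW at lon -88°, lat -47°.
Cell spans 2° lon × 1° lat. NE corner is SW corner plus one full cell.
latitude -46.00, longitude -86.00.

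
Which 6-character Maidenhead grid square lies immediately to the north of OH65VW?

OH65vx

Latitude subsquare w = 22; +1 → 23 = x.
The longitude characters are unchanged.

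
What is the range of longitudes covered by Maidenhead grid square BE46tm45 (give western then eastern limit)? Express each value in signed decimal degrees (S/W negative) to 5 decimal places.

-150.38333, -150.37500

Field B=1, E=4: +1·20° lon, +4·10° lat → SW at lon -160°, lat -50°.
Square 4, 6: +4·2° lon, +6·1° lat → SW at lon -152°, lat -44°.
Subsquare t=19, m=12: +19·0.0833333° lon, +12·0.0416667° lat → SW at lon -150.417°, lat -43.5°.
Extended square 4, 5: +4·0.00833333° lon, +5·0.00416667° lat → SW at lon -150.383°, lat -43.4792°.
Cell spans 0.00833333° lon × 0.00416667° lat.
west -150.38333, east -150.37500.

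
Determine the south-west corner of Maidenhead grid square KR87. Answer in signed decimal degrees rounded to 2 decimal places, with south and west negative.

87.00, 36.00

Field K=10, R=17: +10·20° lon, +17·10° lat → SW at lon 20°, lat 80°.
Square 8, 7: +8·2° lon, +7·1° lat → SW at lon 36°, lat 87°.
latitude 87.00, longitude 36.00.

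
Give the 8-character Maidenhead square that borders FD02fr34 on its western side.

Longitude extended square 3; −1 → 2.
The latitude characters are unchanged.

FD02fr24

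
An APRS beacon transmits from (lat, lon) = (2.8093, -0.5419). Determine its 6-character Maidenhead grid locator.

Offset from 180°W / 90°S: lon 179.4581°, lat 92.8093°.
Field (20°×10°, letters A–R): 179.4581/20 → 8 → I, 92.8093/10 → 9 → J; chars IJ.
Square (2°×1°, digits 0–9): 19.4581/2 → 9, 2.8093/1 → 2; chars 92.
Subsquare (5′×2.5′, letters a–x): 1.4581/0.0833333 → 17 → r, 0.8093/0.0416667 → 19 → t; chars rt.

IJ92rt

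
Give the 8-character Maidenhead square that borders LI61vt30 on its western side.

Longitude extended square 3; −1 → 2.
The latitude characters are unchanged.

LI61vt20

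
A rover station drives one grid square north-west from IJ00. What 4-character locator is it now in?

HJ91

Longitude square 0; −1 → -1, wraps to 9, carry into field.
Longitude field I = 8; −1 → 7 = H.
Latitude square 0; +1 → 1.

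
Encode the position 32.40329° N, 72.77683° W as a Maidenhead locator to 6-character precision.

Add 180° to longitude and 90° to latitude: 107.2232, 122.4033.
Field: lon ⌊107.2232/20⌋ = 5 → F; lat ⌊122.4033/10⌋ = 12 → M.
Square: lon ⌊7.2232/2⌋ = 3; lat ⌊2.4033/1⌋ = 2.
Subsquare: lon ⌊1.2232/0.0833333⌋ = 14 → o; lat ⌊0.4033/0.0416667⌋ = 9 → j.

FM32oj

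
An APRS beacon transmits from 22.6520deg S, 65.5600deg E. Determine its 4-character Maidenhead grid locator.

MG27

Shift to the Maidenhead origin (180°W, 90°S): lon 245.56, lat 67.35.
Field (20°×10°, letters A–R): 245.56/20 → 12 → M, 67.35/10 → 6 → G; chars MG.
Square (2°×1°, digits 0–9): 5.56/2 → 2, 7.35/1 → 7; chars 27.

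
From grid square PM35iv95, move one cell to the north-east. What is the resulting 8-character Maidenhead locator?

PM35jv06

Longitude extended square 9; +1 → 10, wraps to 0, carry into subsquare.
Longitude subsquare i = 8; +1 → 9 = j.
Latitude extended square 5; +1 → 6.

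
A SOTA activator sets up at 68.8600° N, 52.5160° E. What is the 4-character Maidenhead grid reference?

LP68

Shift to the Maidenhead origin (180°W, 90°S): lon 232.52, lat 158.86.
Field (20°×10°, letters A–R): lon ⌊232.52/20⌋ = 11 → L; lat ⌊158.86/10⌋ = 15 → P.
Square (2°×1°, digits 0–9): lon ⌊12.52/2⌋ = 6; lat ⌊8.86/1⌋ = 8.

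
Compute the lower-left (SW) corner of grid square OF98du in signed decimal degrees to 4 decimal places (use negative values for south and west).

-31.1667, 118.2500

Field O=14, F=5: +14·20° lon, +5·10° lat → SW at lon 100°, lat -40°.
Square 9, 8: +9·2° lon, +8·1° lat → SW at lon 118°, lat -32°.
Subsquare d=3, u=20: +3·0.0833333° lon, +20·0.0416667° lat → SW at lon 118.25°, lat -31.1667°.
latitude -31.1667, longitude 118.2500.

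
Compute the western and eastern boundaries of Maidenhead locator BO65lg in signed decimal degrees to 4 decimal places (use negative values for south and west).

-147.0833, -147.0000

Field B=1, O=14: +1·20° lon, +14·10° lat → SW at lon -160°, lat 50°.
Square 6, 5: +6·2° lon, +5·1° lat → SW at lon -148°, lat 55°.
Subsquare l=11, g=6: +11·0.0833333° lon, +6·0.0416667° lat → SW at lon -147.083°, lat 55.25°.
Cell spans 0.0833333° lon × 0.0416667° lat.
west -147.0833, east -147.0000.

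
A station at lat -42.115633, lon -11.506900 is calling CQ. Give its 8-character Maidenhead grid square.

Shift to the Maidenhead origin (180°W, 90°S): lon 168.49310, lat 47.88437.
Field: lon ⌊168.49310/20⌋ = 8 → I; lat ⌊47.88437/10⌋ = 4 → E.
Square: lon ⌊8.49310/2⌋ = 4; lat ⌊7.88437/1⌋ = 7.
Subsquare: lon ⌊0.49310/0.0833333⌋ = 5 → f; lat ⌊0.88437/0.0416667⌋ = 21 → v.
Extended square: lon ⌊0.07643/0.00833333⌋ = 9; lat ⌊0.00937/0.00416667⌋ = 2.

IE47fv92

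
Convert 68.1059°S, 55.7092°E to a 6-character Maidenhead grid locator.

Add 180° to longitude and 90° to latitude: 235.7092, 21.8941.
Field: lon ⌊235.7092/20⌋ = 11 → L; lat ⌊21.8941/10⌋ = 2 → C.
Square: lon ⌊15.7092/2⌋ = 7; lat ⌊1.8941/1⌋ = 1.
Subsquare: lon ⌊1.7092/0.0833333⌋ = 20 → u; lat ⌊0.8941/0.0416667⌋ = 21 → v.

LC71uv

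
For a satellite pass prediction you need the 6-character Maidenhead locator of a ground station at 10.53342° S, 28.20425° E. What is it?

KH49cl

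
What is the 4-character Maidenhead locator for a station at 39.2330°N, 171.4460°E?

Offset from 180°W / 90°S: lon 351.45°, lat 129.23°.
Field (20°×10°, letters A–R): lon ⌊351.45/20⌋ = 17 → R; lat ⌊129.23/10⌋ = 12 → M.
Square (2°×1°, digits 0–9): lon ⌊11.45/2⌋ = 5; lat ⌊9.23/1⌋ = 9.

RM59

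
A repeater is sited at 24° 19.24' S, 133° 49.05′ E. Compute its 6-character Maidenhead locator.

PG65vq

Add 180° to longitude and 90° to latitude: 313.8175, 65.6793.
Field (20°×10°, letters A–R): lon ⌊313.8175/20⌋ = 15 → P; lat ⌊65.6793/10⌋ = 6 → G.
Square (2°×1°, digits 0–9): lon ⌊13.8175/2⌋ = 6; lat ⌊5.6793/1⌋ = 5.
Subsquare (5′×2.5′, letters a–x): lon ⌊1.8175/0.0833333⌋ = 21 → v; lat ⌊0.6793/0.0416667⌋ = 16 → q.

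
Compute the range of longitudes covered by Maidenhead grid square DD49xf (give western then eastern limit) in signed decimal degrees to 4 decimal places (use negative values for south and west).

Field D=3, D=3: +3·20° lon, +3·10° lat → SW at lon -120°, lat -60°.
Square 4, 9: +4·2° lon, +9·1° lat → SW at lon -112°, lat -51°.
Subsquare x=23, f=5: +23·0.0833333° lon, +5·0.0416667° lat → SW at lon -110.083°, lat -50.7917°.
Cell spans 0.0833333° lon × 0.0416667° lat.
west -110.0833, east -110.0000.

-110.0833, -110.0000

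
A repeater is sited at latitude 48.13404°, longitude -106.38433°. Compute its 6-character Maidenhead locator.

DN68td

Offset from 180°W / 90°S: lon 73.6157°, lat 138.1340°.
Field: 73.6157/20 → 3 → D, 138.1340/10 → 13 → N; chars DN.
Square: 13.6157/2 → 6, 8.1340/1 → 8; chars 68.
Subsquare: 1.6157/0.0833333 → 19 → t, 0.1340/0.0416667 → 3 → d; chars td.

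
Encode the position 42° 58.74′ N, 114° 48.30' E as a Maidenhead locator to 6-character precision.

Offset from 180°W / 90°S: lon 294.8050°, lat 132.9790°.
Field: 294.8050/20 → 14 → O, 132.9790/10 → 13 → N; chars ON.
Square: 14.8050/2 → 7, 2.9790/1 → 2; chars 72.
Subsquare: 0.8050/0.0833333 → 9 → j, 0.9790/0.0416667 → 23 → x; chars jx.

ON72jx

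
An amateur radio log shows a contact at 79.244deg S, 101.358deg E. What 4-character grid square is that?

Offset from 180°W / 90°S: lon 281.36°, lat 10.76°.
Field: 281.36/20 → 14 → O, 10.76/10 → 1 → B; chars OB.
Square: 1.36/2 → 0, 0.76/1 → 0; chars 00.

OB00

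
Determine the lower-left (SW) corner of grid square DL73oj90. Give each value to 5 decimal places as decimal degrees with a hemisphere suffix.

23.37500° N, 104.75833° W

Field D=3, L=11: +3·20° lon, +11·10° lat → SW at lon -120°, lat 20°.
Square 7, 3: +7·2° lon, +3·1° lat → SW at lon -106°, lat 23°.
Subsquare o=14, j=9: +14·0.0833333° lon, +9·0.0416667° lat → SW at lon -104.833°, lat 23.375°.
Extended square 9, 0: +9·0.00833333° lon, +0·0.00416667° lat → SW at lon -104.758°, lat 23.375°.
latitude 23.37500° N, longitude 104.75833° W.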